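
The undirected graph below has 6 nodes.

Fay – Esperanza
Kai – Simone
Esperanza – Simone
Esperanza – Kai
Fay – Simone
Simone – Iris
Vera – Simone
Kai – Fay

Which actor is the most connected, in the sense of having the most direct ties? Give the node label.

Simone

Degrees — Esperanza:3, Fay:3, Iris:1, Kai:3, Simone:5, Vera:1.
The maximum is 5, attained only by Simone.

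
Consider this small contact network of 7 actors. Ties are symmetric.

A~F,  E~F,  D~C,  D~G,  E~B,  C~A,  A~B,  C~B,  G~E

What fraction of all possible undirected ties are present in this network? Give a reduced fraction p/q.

There are 9 edges and 7 nodes, so the maximum possible is C(7,2) = 21.
Density = 9/21 = 3/7.

3/7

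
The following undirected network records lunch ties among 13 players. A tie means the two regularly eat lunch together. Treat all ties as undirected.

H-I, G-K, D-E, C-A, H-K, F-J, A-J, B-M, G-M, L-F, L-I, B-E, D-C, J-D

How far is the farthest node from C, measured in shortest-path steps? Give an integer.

6

Distances from C: A:1, B:3, D:1, E:2, F:3, G:5, H:6, I:5, J:2, K:6, L:4, M:4.
The largest is 6 (to H and K), so the eccentricity of C is 6.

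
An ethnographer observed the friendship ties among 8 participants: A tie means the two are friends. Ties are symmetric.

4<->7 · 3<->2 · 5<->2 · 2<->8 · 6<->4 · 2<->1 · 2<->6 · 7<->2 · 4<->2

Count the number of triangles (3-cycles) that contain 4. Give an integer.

2

4's neighbors: 2, 6, and 7.
Neighbor pairs that are themselves tied: 4–2–6; 4–2–7. Each forms one triangle with 4, for 2 in total.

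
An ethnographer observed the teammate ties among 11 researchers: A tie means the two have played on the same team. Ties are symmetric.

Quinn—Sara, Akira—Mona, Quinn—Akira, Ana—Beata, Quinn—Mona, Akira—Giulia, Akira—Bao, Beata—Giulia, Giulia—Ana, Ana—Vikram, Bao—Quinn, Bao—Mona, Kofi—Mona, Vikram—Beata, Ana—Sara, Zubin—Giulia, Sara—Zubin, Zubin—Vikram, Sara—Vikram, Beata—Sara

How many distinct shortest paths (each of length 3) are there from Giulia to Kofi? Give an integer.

The shortest distance is 3, and the only length-3 path is Giulia–Akira–Mona–Kofi. So there is exactly 1 shortest path.

1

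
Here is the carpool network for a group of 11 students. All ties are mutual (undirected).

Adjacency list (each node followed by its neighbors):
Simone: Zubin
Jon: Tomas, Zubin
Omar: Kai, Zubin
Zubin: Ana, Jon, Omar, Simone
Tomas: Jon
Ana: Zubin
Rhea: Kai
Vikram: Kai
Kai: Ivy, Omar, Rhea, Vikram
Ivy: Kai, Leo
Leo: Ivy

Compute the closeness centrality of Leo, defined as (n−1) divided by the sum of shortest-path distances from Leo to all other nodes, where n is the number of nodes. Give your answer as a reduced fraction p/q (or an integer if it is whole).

10/37

Distances from Leo: Ana:5, Ivy:1, Jon:5, Kai:2, Omar:3, Rhea:3, Simone:5, Tomas:6, Vikram:3, Zubin:4. Sum = 37.
n = 11, so closeness = 10/37.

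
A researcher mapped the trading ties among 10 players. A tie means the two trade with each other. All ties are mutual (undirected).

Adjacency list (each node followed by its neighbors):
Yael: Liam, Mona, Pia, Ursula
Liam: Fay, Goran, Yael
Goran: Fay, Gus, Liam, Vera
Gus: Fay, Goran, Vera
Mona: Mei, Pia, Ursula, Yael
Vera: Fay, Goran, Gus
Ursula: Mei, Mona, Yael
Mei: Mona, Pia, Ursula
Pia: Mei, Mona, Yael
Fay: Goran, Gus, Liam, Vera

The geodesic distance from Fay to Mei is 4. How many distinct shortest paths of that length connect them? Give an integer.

The shortest distance is 4. The length-4 paths are: Fay–Liam–Yael–Pia–Mei; Fay–Liam–Yael–Mona–Mei; Fay–Liam–Yael–Ursula–Mei.
That gives 3 distinct shortest paths.

3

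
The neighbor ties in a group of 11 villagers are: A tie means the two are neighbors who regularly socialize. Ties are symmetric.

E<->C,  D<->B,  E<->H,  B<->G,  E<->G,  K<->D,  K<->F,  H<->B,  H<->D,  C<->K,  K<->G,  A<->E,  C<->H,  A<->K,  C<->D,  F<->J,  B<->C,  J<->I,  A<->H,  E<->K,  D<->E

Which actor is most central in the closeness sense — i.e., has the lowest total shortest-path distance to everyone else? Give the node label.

K

Farness (sum of distances to all others) for each node — A:20, B:22, C:18, D:18, E:17, F:20, G:20, H:21, I:36, J:27, K:15.
The smallest farness is 15, for K, so K has the highest closeness.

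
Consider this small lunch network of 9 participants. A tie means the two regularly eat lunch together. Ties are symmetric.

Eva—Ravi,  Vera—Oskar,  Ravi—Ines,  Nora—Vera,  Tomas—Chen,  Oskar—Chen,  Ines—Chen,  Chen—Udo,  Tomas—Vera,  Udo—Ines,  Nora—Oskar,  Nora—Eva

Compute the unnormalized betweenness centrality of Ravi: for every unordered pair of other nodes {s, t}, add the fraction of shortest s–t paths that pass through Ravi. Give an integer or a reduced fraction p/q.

3

Pairs whose geodesics pass through Ravi — Nora–Ines: 1/2; Chen–Eva: 1/2; Udo–Eva: 1; Ines–Eva: 1.
All other pairs contribute 0.
Summing the contributions gives betweenness(Ravi) = 3.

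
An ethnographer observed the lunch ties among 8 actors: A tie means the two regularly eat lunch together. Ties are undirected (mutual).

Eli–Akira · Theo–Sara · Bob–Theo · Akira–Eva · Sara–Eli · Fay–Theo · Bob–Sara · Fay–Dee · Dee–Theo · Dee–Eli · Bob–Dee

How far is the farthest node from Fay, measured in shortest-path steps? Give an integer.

4

Distances from Fay: Akira:3, Bob:2, Dee:1, Eli:2, Eva:4, Sara:2, Theo:1.
The largest is 4 (to Eva), so the eccentricity of Fay is 4.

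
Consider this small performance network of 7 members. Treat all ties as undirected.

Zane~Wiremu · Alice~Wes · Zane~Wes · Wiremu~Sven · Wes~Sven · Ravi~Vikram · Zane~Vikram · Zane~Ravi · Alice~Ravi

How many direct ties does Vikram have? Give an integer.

2

Vikram is directly tied to Ravi and Zane. That is 2 neighbors, so the degree of Vikram is 2.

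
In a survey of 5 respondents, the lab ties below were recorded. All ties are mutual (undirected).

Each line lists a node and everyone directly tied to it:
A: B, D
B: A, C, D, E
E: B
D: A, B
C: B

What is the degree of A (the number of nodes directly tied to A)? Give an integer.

2

A is directly tied to B and D. That is 2 neighbors, so the degree of A is 2.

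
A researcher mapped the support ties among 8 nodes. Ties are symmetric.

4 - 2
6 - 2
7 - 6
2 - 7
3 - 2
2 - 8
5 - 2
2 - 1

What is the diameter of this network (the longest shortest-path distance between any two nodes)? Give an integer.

2

Eccentricity of each node (its greatest distance to any other): 1:2, 2:1, 3:2, 4:2, 5:2, 6:2, 7:2, 8:2.
The maximum eccentricity is 2, realized for instance by the pair 4–7 via 4 – 2 – 7. So the diameter is 2.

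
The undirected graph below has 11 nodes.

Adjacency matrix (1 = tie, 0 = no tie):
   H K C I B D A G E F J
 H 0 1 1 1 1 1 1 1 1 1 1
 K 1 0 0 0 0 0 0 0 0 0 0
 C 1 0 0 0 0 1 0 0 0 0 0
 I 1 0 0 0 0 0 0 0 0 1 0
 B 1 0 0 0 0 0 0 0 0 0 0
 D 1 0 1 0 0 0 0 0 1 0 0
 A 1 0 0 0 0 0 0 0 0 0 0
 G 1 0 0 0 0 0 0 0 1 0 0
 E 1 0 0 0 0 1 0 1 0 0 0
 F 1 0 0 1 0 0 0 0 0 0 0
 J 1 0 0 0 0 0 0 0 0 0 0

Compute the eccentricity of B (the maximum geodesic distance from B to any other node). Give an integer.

Distances from B: A:2, C:2, D:2, E:2, F:2, G:2, H:1, I:2, J:2, K:2.
The largest is 2 (to K, C, I, D, A, G, E, F, and J), so the eccentricity of B is 2.

2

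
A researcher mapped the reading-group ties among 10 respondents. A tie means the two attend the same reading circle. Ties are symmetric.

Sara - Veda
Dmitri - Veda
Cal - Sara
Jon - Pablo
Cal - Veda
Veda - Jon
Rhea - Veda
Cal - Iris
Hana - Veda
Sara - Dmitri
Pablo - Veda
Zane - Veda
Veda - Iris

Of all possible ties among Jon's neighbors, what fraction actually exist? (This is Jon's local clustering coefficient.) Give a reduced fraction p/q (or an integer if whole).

Jon's neighbors: Pablo and Veda (k = 2).
Possible neighbor pairs: C(2,2) = 1. Edges among them: Pablo–Veda → e = 1.
Clustering(Jon) = 1/1.

1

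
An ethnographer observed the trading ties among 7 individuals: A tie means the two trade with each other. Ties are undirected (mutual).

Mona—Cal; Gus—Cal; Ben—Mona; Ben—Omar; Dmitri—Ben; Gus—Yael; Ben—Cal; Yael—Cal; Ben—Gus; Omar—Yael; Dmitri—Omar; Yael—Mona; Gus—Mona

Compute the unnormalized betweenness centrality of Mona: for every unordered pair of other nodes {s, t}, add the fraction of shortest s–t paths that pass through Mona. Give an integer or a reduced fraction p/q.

Pairs whose geodesics pass through Mona — Ben–Yael: 1/4.
All other pairs contribute 0.
Summing the contributions gives betweenness(Mona) = 1/4.

1/4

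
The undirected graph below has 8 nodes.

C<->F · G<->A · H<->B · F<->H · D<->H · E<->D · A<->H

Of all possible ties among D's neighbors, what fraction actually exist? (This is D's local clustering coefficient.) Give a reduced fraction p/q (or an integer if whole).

D's neighbors: E and H (k = 2).
Possible neighbor pairs: C(2,2) = 1. Edges among them: none → e = 0.
Clustering(D) = 0/1.

0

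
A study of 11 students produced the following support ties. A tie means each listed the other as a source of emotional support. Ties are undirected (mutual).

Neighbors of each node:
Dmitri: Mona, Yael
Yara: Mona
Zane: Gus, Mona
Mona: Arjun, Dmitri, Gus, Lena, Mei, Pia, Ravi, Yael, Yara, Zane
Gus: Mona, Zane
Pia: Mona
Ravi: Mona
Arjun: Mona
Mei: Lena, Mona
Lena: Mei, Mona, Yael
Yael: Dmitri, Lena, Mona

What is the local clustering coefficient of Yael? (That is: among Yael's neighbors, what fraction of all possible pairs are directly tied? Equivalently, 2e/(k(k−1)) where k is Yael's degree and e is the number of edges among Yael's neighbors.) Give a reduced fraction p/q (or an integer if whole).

2/3

Yael's neighbors: Dmitri, Lena, and Mona (k = 3).
Possible neighbor pairs: C(3,2) = 3. Edges among them: Dmitri–Mona, Lena–Mona → e = 2.
Clustering(Yael) = 2/3.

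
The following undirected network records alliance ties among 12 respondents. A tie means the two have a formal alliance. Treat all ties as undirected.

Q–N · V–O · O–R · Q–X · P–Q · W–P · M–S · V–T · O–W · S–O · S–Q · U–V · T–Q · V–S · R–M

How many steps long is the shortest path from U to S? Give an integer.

2

One shortest route is U – V – S, which uses 2 edges, and U and S are not directly tied, so nothing shorter exists. So d(U,S) = 2.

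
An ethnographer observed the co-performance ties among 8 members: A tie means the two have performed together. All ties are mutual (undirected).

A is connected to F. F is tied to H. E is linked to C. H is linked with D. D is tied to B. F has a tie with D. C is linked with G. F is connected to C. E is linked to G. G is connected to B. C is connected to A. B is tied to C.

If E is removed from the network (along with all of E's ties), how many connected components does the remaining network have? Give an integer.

1

E's neighbors (C and G) remain reachable from one another through other ties, so the rest of the network stays in one piece.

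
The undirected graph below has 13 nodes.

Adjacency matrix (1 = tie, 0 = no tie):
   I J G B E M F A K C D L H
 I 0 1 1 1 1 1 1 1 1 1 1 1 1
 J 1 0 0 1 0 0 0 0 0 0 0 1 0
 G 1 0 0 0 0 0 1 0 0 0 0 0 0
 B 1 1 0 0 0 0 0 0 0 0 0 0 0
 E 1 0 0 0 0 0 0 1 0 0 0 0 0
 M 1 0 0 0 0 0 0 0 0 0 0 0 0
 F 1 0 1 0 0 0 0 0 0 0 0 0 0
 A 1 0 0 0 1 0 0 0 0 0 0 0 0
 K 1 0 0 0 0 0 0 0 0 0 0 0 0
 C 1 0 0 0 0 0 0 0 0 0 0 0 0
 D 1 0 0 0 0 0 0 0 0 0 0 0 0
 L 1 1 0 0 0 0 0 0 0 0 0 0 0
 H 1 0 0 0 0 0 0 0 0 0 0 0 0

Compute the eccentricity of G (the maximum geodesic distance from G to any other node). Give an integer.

Distances from G: A:2, B:2, C:2, D:2, E:2, F:1, H:2, I:1, J:2, K:2, L:2, M:2.
The largest is 2 (to J, B, E, M, A, K, C, D, L, and H), so the eccentricity of G is 2.

2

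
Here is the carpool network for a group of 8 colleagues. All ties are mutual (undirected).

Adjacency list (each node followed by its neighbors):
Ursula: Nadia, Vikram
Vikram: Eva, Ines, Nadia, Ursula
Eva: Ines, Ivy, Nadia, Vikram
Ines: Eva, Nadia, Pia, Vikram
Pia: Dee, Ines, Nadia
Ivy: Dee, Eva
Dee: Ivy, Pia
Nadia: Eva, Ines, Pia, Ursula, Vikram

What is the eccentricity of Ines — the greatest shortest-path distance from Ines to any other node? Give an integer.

2

Distances from Ines: Dee:2, Eva:1, Ivy:2, Nadia:1, Pia:1, Ursula:2, Vikram:1.
The largest is 2 (to Dee, Ivy, and Ursula), so the eccentricity of Ines is 2.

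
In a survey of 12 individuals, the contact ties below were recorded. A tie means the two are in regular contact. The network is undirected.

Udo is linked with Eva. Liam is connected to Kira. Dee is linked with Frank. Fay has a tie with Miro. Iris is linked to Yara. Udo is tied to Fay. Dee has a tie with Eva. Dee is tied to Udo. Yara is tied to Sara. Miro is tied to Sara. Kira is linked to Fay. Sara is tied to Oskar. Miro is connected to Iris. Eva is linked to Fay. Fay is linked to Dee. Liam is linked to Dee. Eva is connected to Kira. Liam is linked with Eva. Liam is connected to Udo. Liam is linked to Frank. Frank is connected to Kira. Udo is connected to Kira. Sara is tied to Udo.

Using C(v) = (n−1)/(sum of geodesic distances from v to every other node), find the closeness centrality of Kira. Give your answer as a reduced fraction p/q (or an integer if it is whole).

Distances from Kira: Dee:2, Eva:1, Fay:1, Frank:1, Iris:3, Liam:1, Miro:2, Oskar:3, Sara:2, Udo:1, Yara:3. Sum = 20.
n = 12, so closeness = 11/20.

11/20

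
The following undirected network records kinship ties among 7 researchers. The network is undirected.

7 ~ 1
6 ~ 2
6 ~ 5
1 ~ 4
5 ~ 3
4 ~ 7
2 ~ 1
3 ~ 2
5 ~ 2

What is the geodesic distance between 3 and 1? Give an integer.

One shortest route is 3 – 2 – 1, which uses 2 edges, and 3 and 1 are not directly tied, so nothing shorter exists. So d(3,1) = 2.

2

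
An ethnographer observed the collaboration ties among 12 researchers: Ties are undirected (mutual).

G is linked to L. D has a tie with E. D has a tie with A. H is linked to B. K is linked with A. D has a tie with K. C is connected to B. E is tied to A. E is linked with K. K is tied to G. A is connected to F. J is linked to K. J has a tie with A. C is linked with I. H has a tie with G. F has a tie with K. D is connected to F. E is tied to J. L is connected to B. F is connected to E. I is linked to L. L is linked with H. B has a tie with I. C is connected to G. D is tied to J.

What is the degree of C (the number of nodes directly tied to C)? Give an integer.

3

C is directly tied to B, G, and I. That is 3 neighbors, so the degree of C is 3.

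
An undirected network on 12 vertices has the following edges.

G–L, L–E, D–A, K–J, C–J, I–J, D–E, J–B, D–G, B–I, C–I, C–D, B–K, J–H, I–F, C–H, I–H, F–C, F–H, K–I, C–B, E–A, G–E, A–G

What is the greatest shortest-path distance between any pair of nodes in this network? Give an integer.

Eccentricity of each node (its greatest distance to any other): A:4, B:4, C:3, D:3, E:4, F:4, G:4, H:4, I:4, J:4, K:5, L:5.
The maximum eccentricity is 5, realized for instance by the pair K–L via K – J – C – D – G – L. So the diameter is 5.

5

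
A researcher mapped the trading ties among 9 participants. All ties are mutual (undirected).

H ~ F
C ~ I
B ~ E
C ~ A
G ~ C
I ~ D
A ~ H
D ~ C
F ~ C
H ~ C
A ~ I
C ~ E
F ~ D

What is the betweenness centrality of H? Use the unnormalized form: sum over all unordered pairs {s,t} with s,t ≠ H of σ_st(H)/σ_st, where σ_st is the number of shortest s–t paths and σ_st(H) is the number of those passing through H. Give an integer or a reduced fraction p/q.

Pairs whose geodesics pass through H — A–F: 1/2.
All other pairs contribute 0.
Summing the contributions gives betweenness(H) = 1/2.

1/2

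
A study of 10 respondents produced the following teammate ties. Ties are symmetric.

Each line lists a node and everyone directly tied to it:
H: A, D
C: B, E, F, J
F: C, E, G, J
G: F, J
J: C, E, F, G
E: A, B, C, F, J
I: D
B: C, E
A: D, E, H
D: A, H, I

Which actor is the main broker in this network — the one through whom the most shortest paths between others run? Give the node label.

Unnormalized betweenness of each node: A:18, B:0, C:3/2, D:8, E:43/2, F:7/2, G:0, H:0, I:0, J:7/2.
E has the largest value, 43/2, making it the main broker — the node through which the most shortest paths run.

E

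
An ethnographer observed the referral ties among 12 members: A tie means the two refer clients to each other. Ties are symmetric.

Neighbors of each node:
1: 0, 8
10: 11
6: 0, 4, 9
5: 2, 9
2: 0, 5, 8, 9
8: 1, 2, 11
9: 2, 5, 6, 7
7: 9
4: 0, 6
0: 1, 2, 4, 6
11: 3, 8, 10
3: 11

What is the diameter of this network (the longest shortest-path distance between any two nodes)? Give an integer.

5

Eccentricity of each node (its greatest distance to any other): 0:4, 1:4, 2:3, 3:5, 4:5, 5:4, 6:5, 7:5, 8:3, 9:4, 10:5, 11:4.
The maximum eccentricity is 5, realized for instance by the pair 4–10 via 4 – 0 – 1 – 8 – 11 – 10. So the diameter is 5.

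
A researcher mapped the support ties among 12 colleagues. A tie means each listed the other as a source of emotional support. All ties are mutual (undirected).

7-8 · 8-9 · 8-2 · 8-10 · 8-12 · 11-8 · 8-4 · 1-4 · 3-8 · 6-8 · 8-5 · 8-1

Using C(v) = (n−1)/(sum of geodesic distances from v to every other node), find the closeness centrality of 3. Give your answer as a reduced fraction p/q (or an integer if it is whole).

Distances from 3: 1:2, 2:2, 4:2, 5:2, 6:2, 7:2, 8:1, 9:2, 10:2, 11:2, 12:2. Sum = 21.
n = 12, so closeness = 11/21.

11/21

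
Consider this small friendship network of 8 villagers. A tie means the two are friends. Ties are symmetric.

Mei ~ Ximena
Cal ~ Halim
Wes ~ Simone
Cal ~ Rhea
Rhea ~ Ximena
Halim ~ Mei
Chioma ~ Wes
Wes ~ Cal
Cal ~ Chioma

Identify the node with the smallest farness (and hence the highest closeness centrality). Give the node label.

Farness (sum of distances to all others) for each node — Cal:10, Chioma:14, Halim:13, Mei:16, Rhea:13, Simone:19, Wes:13, Ximena:16.
The smallest farness is 10, for Cal, so Cal has the highest closeness.

Cal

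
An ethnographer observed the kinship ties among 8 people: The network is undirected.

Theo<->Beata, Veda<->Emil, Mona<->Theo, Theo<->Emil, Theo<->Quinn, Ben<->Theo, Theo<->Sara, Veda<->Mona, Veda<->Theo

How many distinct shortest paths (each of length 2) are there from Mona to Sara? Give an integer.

1

The shortest distance is 2, and the only length-2 path is Mona–Theo–Sara. So there is exactly 1 shortest path.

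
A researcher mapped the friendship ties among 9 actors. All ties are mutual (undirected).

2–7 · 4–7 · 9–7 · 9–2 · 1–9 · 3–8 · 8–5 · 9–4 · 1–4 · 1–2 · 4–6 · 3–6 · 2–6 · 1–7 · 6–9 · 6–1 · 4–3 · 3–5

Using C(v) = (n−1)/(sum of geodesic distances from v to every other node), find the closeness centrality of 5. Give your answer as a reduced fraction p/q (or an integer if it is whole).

4/9

Distances from 5: 1:3, 2:3, 3:1, 4:2, 6:2, 7:3, 8:1, 9:3. Sum = 18.
n = 9, so closeness = 8/18 = 4/9.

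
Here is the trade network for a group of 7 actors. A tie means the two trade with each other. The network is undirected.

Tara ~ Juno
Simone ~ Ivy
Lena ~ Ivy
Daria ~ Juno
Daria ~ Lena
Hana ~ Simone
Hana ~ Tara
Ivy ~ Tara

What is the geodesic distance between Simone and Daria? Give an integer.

One shortest route is Simone – Ivy – Lena – Daria, which uses 3 edges, and at distance 2 from Simone we only reach {Lena, Tara}, which does not include Daria. So d(Simone,Daria) = 3.

3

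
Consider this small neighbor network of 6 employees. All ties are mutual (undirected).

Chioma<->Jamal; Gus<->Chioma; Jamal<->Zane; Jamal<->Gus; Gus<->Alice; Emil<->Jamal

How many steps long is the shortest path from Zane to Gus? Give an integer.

2

One shortest route is Zane – Jamal – Gus, which uses 2 edges, and Zane and Gus are not directly tied, so nothing shorter exists. So d(Zane,Gus) = 2.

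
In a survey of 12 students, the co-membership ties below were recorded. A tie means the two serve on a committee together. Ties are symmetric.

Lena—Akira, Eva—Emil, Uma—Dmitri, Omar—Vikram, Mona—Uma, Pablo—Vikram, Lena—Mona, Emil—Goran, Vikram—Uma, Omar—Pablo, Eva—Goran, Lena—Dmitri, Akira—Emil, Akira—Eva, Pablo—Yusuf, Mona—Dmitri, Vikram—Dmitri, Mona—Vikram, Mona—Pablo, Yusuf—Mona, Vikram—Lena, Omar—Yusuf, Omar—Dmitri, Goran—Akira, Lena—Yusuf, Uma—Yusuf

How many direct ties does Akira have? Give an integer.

4

Akira is directly tied to Emil, Eva, Goran, and Lena. That is 4 neighbors, so the degree of Akira is 4.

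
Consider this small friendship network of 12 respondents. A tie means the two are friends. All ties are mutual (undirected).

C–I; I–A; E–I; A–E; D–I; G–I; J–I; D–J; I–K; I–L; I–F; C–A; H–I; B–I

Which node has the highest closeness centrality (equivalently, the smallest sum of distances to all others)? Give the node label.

I

Farness (sum of distances to all others) for each node — A:19, B:21, C:20, D:20, E:20, F:21, G:21, H:21, I:11, J:20, K:21, L:21.
The smallest farness is 11, for I, so I has the highest closeness.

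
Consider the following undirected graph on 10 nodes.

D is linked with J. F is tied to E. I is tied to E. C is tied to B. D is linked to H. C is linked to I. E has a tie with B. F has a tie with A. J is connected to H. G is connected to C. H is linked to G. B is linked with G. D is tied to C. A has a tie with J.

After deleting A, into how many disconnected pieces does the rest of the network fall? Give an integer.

1

A's neighbors (F and J) remain reachable from one another through other ties, so the rest of the network stays in one piece.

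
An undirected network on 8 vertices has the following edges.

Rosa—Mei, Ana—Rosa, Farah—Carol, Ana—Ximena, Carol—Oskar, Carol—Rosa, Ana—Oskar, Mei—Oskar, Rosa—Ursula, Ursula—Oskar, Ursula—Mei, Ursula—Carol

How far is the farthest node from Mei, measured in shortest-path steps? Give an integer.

3

Distances from Mei: Ana:2, Carol:2, Farah:3, Oskar:1, Rosa:1, Ursula:1, Ximena:3.
The largest is 3 (to Ximena and Farah), so the eccentricity of Mei is 3.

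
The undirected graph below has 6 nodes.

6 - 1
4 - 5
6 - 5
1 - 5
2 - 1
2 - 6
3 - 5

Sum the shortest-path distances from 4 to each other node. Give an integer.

Distances from 4: 1:2, 2:3, 3:2, 5:1, 6:2.
Sum = 2 + 3 + 2 + 1 + 2 = 10.

10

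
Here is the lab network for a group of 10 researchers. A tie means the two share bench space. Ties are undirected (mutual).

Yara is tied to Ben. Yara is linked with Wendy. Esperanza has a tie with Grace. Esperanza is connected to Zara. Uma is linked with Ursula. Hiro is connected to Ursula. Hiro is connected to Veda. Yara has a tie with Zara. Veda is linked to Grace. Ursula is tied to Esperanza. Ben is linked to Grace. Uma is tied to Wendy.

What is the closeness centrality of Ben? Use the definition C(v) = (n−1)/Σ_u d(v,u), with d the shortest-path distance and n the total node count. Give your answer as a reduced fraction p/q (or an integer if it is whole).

Distances from Ben: Esperanza:2, Grace:1, Hiro:3, Uma:3, Ursula:3, Veda:2, Wendy:2, Yara:1, Zara:2. Sum = 19.
n = 10, so closeness = 9/19.

9/19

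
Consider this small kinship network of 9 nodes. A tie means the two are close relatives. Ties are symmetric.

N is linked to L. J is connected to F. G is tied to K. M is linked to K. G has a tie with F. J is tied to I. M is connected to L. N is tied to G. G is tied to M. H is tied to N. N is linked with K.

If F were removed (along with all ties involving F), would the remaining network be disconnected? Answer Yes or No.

Removing F leaves {I and J} with no path to {G, H, K, L, M, and N}, so the network splits into 2 components. F is a cut vertex.

Yes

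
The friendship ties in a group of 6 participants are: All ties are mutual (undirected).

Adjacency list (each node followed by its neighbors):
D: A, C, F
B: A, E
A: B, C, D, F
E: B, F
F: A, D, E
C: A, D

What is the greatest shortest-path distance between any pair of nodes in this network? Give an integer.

3

Eccentricity of each node (its greatest distance to any other): A:2, B:2, C:3, D:2, E:3, F:2.
The maximum eccentricity is 3, realized for instance by the pair E–C via E – F – A – C. So the diameter is 3.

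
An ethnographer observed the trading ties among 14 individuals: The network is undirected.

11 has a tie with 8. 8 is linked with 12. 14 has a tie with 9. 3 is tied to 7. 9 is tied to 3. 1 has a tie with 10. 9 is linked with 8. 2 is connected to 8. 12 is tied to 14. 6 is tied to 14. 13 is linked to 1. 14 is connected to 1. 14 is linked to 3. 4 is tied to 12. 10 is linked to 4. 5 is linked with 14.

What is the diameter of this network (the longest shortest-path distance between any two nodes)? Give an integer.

Eccentricity of each node (its greatest distance to any other): 1:4, 2:5, 3:3, 4:4, 5:4, 6:4, 7:4, 8:4, 9:3, 10:4, 11:5, 12:3, 13:5, 14:3.
The maximum eccentricity is 5, realized for instance by the pair 13–2 via 13 – 1 – 14 – 9 – 8 – 2. So the diameter is 5.

5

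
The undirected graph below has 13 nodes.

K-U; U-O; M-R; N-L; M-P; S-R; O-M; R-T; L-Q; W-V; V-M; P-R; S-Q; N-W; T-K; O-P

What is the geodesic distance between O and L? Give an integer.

5

One shortest route is O – M – V – W – N – L, which uses 5 edges, and at distance 4 from O we only reach {N, Q}, which does not include L. So d(O,L) = 5.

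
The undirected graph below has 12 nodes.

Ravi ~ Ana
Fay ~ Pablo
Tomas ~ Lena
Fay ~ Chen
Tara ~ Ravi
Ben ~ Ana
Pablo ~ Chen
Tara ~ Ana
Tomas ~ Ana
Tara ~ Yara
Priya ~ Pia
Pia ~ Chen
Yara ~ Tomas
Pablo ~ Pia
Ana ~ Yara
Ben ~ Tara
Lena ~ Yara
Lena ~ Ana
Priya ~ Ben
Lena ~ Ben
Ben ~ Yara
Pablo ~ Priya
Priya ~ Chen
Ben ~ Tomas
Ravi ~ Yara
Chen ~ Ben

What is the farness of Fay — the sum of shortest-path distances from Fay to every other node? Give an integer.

Distances from Fay: Ana:3, Ben:2, Chen:1, Lena:3, Pablo:1, Pia:2, Priya:2, Ravi:4, Tara:3, Tomas:3, Yara:3.
Sum = 3 + 2 + 1 + 3 + 1 + 2 + 2 + 4 + 3 + 3 + 3 = 27.

27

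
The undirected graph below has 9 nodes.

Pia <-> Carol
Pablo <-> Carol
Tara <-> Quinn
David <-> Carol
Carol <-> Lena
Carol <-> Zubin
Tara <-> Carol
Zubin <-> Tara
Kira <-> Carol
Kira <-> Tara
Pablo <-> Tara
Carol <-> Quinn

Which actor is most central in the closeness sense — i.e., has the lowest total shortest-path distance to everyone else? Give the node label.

Carol

Farness (sum of distances to all others) for each node — Carol:8, David:15, Kira:14, Lena:15, Pablo:14, Pia:15, Quinn:14, Tara:11, Zubin:14.
The smallest farness is 8, for Carol, so Carol has the highest closeness.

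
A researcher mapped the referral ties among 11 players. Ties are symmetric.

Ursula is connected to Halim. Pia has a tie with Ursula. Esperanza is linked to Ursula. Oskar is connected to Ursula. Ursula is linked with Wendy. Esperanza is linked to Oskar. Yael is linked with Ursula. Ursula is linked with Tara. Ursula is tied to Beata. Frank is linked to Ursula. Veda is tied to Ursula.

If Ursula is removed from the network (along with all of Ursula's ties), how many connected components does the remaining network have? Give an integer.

9

Without Ursula, the remaining ties split the others into: {Esperanza, Oskar}; {Beata}; {Halim}; {Pia}; {Wendy}; {Tara}; {Yael}; {Frank}; {Veda}.
That's 9 separate components.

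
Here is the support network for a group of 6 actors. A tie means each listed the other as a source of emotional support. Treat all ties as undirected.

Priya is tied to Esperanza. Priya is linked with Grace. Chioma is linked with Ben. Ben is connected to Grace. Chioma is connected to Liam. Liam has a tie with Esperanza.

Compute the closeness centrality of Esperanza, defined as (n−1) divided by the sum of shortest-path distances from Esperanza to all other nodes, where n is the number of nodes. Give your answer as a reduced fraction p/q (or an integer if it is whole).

5/9

Distances from Esperanza: Ben:3, Chioma:2, Grace:2, Liam:1, Priya:1. Sum = 9.
n = 6, so closeness = 5/9.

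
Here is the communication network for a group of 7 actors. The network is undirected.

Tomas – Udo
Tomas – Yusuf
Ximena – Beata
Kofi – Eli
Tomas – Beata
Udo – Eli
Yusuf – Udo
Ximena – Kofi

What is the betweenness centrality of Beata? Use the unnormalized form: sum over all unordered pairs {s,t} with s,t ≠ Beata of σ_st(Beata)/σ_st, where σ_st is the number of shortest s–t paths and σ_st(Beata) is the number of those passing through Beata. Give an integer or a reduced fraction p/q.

Pairs whose geodesics pass through Beata — Kofi–Tomas: 1/2; Udo–Ximena: 1/2; Yusuf–Ximena: 1; Tomas–Ximena: 1.
All other pairs contribute 0.
Summing the contributions gives betweenness(Beata) = 3.

3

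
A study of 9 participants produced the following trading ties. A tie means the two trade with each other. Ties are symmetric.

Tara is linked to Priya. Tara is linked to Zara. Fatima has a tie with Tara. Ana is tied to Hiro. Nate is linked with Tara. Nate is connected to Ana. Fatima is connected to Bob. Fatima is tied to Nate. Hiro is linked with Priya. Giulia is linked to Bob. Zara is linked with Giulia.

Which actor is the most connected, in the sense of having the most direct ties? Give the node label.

Degrees — Ana:2, Bob:2, Fatima:3, Giulia:2, Hiro:2, Nate:3, Priya:2, Tara:4, Zara:2.
The maximum is 4, attained only by Tara.

Tara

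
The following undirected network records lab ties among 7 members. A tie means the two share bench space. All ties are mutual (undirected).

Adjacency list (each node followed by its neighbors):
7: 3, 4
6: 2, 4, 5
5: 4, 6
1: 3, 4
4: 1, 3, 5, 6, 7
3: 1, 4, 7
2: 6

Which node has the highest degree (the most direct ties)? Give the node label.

4

Degrees — 1:2, 2:1, 3:3, 4:5, 5:2, 6:3, 7:2.
The maximum is 5, attained only by 4.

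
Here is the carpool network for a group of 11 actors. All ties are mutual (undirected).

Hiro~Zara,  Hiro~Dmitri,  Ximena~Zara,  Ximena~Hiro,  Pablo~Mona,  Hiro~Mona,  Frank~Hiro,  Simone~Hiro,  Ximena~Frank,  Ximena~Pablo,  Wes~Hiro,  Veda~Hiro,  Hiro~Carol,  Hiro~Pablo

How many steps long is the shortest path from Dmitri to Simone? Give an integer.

2

One shortest route is Dmitri – Hiro – Simone, which uses 2 edges, and Dmitri and Simone are not directly tied, so nothing shorter exists. So d(Dmitri,Simone) = 2.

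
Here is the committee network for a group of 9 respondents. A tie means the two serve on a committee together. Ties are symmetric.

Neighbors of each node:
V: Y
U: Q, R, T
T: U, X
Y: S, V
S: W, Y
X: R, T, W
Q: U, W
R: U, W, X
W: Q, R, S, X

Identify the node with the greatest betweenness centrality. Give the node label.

W

Unnormalized betweenness of each node: Q:2, R:5/2, S:12, T:1/2, U:2, V:0, W:33/2, X:9/2, Y:7.
W has the largest value, 33/2, making it the main broker — the node through which the most shortest paths run.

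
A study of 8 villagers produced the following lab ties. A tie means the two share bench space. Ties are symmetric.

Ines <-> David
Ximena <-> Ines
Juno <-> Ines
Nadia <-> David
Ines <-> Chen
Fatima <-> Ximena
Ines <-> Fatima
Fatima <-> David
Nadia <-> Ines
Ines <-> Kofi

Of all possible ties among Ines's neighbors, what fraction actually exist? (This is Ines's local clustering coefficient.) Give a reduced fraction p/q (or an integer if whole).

Ines's neighbors: Chen, David, Fatima, Juno, Kofi, Nadia, and Ximena (k = 7).
Possible neighbor pairs: C(7,2) = 21. Edges among them: David–Fatima, David–Nadia, Fatima–Ximena → e = 3.
Clustering(Ines) = 3/21 = 1/7.

1/7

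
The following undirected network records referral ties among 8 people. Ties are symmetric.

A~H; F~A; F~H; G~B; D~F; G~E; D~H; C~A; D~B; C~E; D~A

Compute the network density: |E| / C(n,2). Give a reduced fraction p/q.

There are 11 edges and 8 nodes, so the maximum possible is C(8,2) = 28.
Density = 11/28.

11/28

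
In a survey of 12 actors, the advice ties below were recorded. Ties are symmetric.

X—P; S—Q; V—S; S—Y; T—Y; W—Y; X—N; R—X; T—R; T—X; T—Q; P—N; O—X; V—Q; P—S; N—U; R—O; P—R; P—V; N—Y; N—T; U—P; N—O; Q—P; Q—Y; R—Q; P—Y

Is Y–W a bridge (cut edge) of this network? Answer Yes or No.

Yes

Without the Y–W edge there is no alternate route between Y and W, so the network disconnects. It is a bridge.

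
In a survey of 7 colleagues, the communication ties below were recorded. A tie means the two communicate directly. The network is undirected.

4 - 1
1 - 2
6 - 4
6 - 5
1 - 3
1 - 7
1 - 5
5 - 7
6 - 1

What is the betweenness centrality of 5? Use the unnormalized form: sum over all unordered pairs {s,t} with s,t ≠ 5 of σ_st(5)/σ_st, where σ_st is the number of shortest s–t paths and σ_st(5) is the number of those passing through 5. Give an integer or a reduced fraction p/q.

1/2

Pairs whose geodesics pass through 5 — 6–7: 1/2.
All other pairs contribute 0.
Summing the contributions gives betweenness(5) = 1/2.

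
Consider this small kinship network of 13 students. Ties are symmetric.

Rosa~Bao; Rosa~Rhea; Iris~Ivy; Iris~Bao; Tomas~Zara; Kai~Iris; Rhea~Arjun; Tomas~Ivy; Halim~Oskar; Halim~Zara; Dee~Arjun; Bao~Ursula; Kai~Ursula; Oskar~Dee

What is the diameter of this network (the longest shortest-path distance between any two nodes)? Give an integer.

6

Eccentricity of each node (its greatest distance to any other): Arjun:5, Bao:5, Dee:6, Halim:6, Iris:5, Ivy:5, Kai:6, Oskar:6, Rhea:5, Rosa:5, Tomas:5, Ursula:6, Zara:5.
The maximum eccentricity is 6, realized for instance by the pair Oskar–Kai via Oskar – Halim – Zara – Tomas – Ivy – Iris – Kai. So the diameter is 6.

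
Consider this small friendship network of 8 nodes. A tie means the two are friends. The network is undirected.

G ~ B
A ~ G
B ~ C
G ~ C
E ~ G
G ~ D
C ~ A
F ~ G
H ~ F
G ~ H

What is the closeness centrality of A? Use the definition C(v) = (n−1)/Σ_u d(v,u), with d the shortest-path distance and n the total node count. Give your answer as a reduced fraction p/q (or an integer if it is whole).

7/12

Distances from A: B:2, C:1, D:2, E:2, F:2, G:1, H:2. Sum = 12.
n = 8, so closeness = 7/12.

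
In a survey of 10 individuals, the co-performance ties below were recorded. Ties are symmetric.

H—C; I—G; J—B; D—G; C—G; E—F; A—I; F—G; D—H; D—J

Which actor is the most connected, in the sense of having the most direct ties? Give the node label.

Degrees — A:1, B:1, C:2, D:3, E:1, F:2, G:4, H:2, I:2, J:2.
The maximum is 4, attained only by G.

G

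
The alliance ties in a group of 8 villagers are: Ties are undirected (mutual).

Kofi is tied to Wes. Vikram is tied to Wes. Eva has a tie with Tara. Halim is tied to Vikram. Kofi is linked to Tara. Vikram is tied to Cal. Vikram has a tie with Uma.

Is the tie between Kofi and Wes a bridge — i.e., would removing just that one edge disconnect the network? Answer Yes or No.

Without the Kofi–Wes edge there is no alternate route between Kofi and Wes, so the network disconnects. It is a bridge.

Yes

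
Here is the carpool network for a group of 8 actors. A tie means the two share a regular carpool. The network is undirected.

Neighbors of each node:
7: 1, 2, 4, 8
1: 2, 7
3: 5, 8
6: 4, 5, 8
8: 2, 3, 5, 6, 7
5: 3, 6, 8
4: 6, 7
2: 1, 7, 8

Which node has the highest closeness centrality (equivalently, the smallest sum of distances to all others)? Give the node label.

8

Farness (sum of distances to all others) for each node — 1:15, 2:11, 3:14, 4:13, 5:12, 6:12, 7:10, 8:9.
The smallest farness is 9, for 8, so 8 has the highest closeness.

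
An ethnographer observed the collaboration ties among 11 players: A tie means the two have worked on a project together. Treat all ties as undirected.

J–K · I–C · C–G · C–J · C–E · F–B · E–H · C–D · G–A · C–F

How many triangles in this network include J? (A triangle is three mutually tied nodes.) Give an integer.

0

J's neighbors are C and K, but none of them are tied to each other, so no triangle contains J.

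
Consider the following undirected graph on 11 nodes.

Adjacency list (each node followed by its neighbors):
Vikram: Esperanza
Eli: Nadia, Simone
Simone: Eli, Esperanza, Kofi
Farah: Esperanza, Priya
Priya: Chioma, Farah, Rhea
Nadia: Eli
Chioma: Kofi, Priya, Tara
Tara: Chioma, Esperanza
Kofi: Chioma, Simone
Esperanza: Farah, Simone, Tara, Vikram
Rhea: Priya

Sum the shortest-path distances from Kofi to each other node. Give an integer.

22

Distances from Kofi: Chioma:1, Eli:2, Esperanza:2, Farah:3, Nadia:3, Priya:2, Rhea:3, Simone:1, Tara:2, Vikram:3.
Sum = 1 + 2 + 2 + 3 + 3 + 2 + 3 + 1 + 2 + 3 = 22.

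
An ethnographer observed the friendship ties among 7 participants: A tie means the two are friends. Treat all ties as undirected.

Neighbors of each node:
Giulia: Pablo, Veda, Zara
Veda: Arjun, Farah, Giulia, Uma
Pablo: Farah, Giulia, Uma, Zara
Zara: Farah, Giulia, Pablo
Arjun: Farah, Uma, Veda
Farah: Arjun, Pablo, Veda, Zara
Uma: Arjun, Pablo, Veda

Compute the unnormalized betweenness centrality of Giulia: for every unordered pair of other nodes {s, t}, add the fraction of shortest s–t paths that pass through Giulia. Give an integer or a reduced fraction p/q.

5/6

Pairs whose geodesics pass through Giulia — Pablo–Veda: 1/3; Veda–Zara: 1/2.
All other pairs contribute 0.
Summing the contributions gives betweenness(Giulia) = 5/6.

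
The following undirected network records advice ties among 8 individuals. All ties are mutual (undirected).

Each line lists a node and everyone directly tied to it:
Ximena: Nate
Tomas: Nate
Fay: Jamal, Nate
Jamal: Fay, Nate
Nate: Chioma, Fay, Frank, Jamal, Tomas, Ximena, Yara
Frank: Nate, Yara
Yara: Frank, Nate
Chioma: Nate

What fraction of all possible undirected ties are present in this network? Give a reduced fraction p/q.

There are 9 edges and 8 nodes, so the maximum possible is C(8,2) = 28.
Density = 9/28.

9/28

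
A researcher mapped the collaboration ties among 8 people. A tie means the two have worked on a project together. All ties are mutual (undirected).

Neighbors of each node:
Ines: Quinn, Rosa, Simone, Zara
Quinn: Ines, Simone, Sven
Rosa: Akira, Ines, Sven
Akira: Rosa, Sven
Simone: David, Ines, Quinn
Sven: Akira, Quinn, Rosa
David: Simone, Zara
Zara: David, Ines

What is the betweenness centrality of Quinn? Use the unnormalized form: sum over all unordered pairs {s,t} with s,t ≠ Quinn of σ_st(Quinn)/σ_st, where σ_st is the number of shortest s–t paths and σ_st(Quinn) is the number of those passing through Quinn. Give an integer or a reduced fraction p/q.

Pairs whose geodesics pass through Quinn — Simone–Sven: 1; Simone–Akira: 1/2; Sven–Ines: 1/2; Sven–Zara: 1/2; Sven–David: 1; Akira–David: 1/3.
All other pairs contribute 0.
Summing the contributions gives betweenness(Quinn) = 23/6.

23/6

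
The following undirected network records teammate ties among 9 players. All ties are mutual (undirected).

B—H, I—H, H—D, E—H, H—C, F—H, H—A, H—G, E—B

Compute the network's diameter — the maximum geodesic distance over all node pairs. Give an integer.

2

Eccentricity of each node (its greatest distance to any other): A:2, B:2, C:2, D:2, E:2, F:2, G:2, H:1, I:2.
The maximum eccentricity is 2, realized for instance by the pair D–A via D – H – A. So the diameter is 2.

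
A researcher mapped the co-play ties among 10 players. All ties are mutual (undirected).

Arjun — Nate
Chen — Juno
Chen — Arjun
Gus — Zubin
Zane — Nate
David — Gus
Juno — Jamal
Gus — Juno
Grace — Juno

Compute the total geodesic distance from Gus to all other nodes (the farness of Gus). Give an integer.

21

Distances from Gus: Arjun:3, Chen:2, David:1, Grace:2, Jamal:2, Juno:1, Nate:4, Zane:5, Zubin:1.
Sum = 3 + 2 + 1 + 2 + 2 + 1 + 4 + 5 + 1 = 21.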